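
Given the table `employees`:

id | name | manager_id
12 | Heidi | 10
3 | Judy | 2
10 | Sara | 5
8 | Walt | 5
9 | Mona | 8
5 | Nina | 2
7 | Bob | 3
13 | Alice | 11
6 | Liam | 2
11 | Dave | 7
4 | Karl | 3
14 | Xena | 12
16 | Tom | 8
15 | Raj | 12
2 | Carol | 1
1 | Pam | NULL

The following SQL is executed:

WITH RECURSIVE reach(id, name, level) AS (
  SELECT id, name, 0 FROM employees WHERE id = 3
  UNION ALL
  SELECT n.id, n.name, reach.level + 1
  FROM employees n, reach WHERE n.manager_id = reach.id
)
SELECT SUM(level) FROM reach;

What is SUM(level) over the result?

Base: id=3 (Judy) at level 0.
Iteration 1: rows with manager_id in {3} -> Karl (id 4, level 1), Bob (id 7, level 1).
Iteration 2: rows with manager_id in {4,7} -> Dave (id 11, level 2).
Iteration 3: rows with manager_id in {11} -> Alice (id 13, level 3).
Iteration 4: no rows with manager_id in {13}; recursion stops.
SUM(level) = 0 + 1 + 1 + 2 + 3 = 7.

7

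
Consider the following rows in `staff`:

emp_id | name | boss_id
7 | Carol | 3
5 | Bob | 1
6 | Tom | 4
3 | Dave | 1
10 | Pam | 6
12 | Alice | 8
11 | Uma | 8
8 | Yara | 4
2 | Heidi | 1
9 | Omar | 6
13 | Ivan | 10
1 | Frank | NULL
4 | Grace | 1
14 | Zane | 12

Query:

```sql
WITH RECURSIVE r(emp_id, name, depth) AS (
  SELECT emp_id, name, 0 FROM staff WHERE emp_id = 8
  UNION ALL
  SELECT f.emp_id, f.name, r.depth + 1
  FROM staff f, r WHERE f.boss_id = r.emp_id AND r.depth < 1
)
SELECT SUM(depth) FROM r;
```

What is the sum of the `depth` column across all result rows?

Base: emp_id=8 (Yara) at depth 0.
Iteration 1: rows with boss_id in {8} -> Uma (id 11, depth 1), Alice (id 12, depth 1).
Iteration 2: depth < 1 fails for all current rows; recursion stops.
SUM(depth) = 0 + 1 + 1 = 2.

2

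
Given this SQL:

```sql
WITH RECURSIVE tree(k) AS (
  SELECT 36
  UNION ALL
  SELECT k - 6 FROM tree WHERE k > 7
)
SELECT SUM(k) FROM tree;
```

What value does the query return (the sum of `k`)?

Base: k=36.
Iteration 1: 36 > 7 holds -> k = 36 - 6 = 30.
Iteration 2: 30 > 7 holds -> k = 30 - 6 = 24.
Iteration 3: 24 > 7 holds -> k = 24 - 6 = 18.
Iteration 4: 18 > 7 holds -> k = 18 - 6 = 12.
Iteration 5: 12 > 7 holds -> k = 12 - 6 = 6.
Iteration 6: 6 > 7 fails; recursion stops.
SUM(k) = 36 + 30 + 24 + 18 + 12 + 6 = 126.

126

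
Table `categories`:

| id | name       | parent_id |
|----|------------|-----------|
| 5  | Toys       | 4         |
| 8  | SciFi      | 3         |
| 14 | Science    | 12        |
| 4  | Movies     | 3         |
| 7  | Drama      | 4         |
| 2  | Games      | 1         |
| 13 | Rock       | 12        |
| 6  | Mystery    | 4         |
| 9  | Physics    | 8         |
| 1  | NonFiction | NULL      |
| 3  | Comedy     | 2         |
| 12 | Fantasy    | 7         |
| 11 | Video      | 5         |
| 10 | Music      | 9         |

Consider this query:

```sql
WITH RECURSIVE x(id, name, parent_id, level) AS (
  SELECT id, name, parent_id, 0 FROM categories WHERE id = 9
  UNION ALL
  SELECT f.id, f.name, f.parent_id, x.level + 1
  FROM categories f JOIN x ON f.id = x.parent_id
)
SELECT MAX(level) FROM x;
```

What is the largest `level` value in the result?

4

Base: id=9 (Physics), parent_id=8, level 0.
Iteration 1: join on id=8 -> SciFi (id 8, parent_id=3, level 1).
Iteration 2: join on id=3 -> Comedy (id 3, parent_id=2, level 2).
Iteration 3: join on id=2 -> Games (id 2, parent_id=1, level 3).
Iteration 4: join on id=1 -> NonFiction (id 1, parent_id=NULL, level 4).
Iteration 5: parent_id is NULL; no match; recursion stops.
level values: 0, 1, 2, 3, 4; the maximum is 4.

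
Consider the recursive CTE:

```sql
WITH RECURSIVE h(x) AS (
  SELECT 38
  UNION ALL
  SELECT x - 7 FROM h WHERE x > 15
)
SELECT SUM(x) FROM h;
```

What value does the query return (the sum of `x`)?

Base: x=38.
Iteration 1: 38 > 15 holds -> x = 38 - 7 = 31.
Iteration 2: 31 > 15 holds -> x = 31 - 7 = 24.
Iteration 3: 24 > 15 holds -> x = 24 - 7 = 17.
Iteration 4: 17 > 15 holds -> x = 17 - 7 = 10.
Iteration 5: 10 > 15 fails; recursion stops.
SUM(x) = 38 + 31 + 24 + 17 + 10 = 120.

120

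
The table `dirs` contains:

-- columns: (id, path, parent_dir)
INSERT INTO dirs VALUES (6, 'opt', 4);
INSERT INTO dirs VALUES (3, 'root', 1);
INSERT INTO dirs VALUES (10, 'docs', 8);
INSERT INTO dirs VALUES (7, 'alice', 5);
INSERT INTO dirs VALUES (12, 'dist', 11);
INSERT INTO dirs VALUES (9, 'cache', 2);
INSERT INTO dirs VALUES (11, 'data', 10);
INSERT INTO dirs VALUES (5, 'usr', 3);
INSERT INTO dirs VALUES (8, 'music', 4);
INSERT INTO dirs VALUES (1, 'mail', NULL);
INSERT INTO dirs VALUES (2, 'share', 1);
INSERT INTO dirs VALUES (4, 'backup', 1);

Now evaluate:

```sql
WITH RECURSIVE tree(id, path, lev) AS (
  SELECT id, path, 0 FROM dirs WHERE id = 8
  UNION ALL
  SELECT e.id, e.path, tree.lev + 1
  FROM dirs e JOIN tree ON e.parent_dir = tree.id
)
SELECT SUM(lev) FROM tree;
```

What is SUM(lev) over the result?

6

Base: id=8 (music) at lev 0.
Iteration 1: rows with parent_dir in {8} -> docs (id 10, lev 1).
Iteration 2: rows with parent_dir in {10} -> data (id 11, lev 2).
Iteration 3: rows with parent_dir in {11} -> dist (id 12, lev 3).
Iteration 4: no rows with parent_dir in {12}; recursion stops.
SUM(lev) = 0 + 1 + 2 + 3 = 6.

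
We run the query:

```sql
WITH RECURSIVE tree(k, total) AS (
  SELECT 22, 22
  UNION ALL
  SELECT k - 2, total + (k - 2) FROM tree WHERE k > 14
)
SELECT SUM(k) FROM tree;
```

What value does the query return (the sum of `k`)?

Base: k=22, total=22.
Iteration 1: 22 > 14 holds -> k = 22 - 2 = 20, total = 22 + 20 = 42.
Iteration 2: 20 > 14 holds -> k = 20 - 2 = 18, total = 42 + 18 = 60.
Iteration 3: 18 > 14 holds -> k = 18 - 2 = 16, total = 60 + 16 = 76.
Iteration 4: 16 > 14 holds -> k = 16 - 2 = 14, total = 76 + 14 = 90.
Iteration 5: 14 > 14 fails; recursion stops.
SUM(k) = 22 + 20 + 18 + 16 + 14 = 90.

90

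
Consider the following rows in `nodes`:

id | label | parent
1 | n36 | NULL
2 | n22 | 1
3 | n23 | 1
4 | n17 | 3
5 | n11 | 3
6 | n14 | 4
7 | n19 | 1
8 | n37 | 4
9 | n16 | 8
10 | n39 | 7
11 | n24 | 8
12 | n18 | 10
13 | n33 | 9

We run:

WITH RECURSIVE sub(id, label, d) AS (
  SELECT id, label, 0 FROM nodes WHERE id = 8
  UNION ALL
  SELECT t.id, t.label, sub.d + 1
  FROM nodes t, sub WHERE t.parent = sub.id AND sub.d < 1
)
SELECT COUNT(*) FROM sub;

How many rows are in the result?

3

Base: id=8 (n37) at d 0.
Iteration 1: rows with parent in {8} -> n16 (id 9, d 1), n24 (id 11, d 1).
Iteration 2: d < 1 fails for all current rows; recursion stops.
Total rows emitted: 3.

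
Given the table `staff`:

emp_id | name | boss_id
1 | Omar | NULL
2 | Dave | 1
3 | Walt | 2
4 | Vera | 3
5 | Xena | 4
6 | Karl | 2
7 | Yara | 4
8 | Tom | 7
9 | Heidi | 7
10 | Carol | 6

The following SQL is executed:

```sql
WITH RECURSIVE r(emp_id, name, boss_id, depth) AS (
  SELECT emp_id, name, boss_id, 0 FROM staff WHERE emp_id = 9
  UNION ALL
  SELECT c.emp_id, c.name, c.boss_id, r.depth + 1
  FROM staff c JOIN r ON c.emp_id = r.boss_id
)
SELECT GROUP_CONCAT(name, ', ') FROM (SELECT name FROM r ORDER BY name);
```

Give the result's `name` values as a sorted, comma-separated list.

Base: emp_id=9 (Heidi), boss_id=7, depth 0.
Iteration 1: join on emp_id=7 -> Yara (id 7, boss_id=4, depth 1).
Iteration 2: join on emp_id=4 -> Vera (id 4, boss_id=3, depth 2).
Iteration 3: join on emp_id=3 -> Walt (id 3, boss_id=2, depth 3).
Iteration 4: join on emp_id=2 -> Dave (id 2, boss_id=1, depth 4).
Iteration 5: join on emp_id=1 -> Omar (id 1, boss_id=NULL, depth 5).
Iteration 6: boss_id is NULL; no match; recursion stops.

Dave, Heidi, Omar, Vera, Walt, Yara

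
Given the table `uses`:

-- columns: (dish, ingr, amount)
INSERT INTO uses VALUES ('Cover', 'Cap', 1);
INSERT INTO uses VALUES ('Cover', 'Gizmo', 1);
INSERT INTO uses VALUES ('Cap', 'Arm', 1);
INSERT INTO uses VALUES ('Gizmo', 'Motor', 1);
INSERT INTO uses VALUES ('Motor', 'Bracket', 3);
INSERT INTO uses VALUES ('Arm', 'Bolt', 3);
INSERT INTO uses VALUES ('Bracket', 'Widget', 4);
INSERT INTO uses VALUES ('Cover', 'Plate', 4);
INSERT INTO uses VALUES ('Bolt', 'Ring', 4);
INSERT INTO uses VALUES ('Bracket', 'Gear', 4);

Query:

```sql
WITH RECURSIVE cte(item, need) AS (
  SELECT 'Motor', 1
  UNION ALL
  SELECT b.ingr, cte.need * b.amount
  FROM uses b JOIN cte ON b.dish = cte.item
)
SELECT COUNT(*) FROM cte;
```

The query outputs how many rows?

Base: (Motor, need=1).
Iteration 1: components of {Motor} -> Bracket = 1*3 = 3.
Iteration 2: components of {Bracket} -> Gear = 3*4 = 12, Widget = 3*4 = 12.
Iteration 3: no further components; recursion stops.
Total rows emitted: 4.

4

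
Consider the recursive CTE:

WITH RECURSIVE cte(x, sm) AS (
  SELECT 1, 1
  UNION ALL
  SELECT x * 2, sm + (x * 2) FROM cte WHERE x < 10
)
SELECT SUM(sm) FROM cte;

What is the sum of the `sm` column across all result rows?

57

Base: x=1, sm=1.
Iteration 1: 1 < 10 holds -> x = 1 * 2 = 2, sm = 1 + 2 = 3.
Iteration 2: 2 < 10 holds -> x = 2 * 2 = 4, sm = 3 + 4 = 7.
Iteration 3: 4 < 10 holds -> x = 4 * 2 = 8, sm = 7 + 8 = 15.
Iteration 4: 8 < 10 holds -> x = 8 * 2 = 16, sm = 15 + 16 = 31.
Iteration 5: 16 < 10 fails; recursion stops.
SUM(sm) = 1 + 3 + 7 + 15 + 31 = 57.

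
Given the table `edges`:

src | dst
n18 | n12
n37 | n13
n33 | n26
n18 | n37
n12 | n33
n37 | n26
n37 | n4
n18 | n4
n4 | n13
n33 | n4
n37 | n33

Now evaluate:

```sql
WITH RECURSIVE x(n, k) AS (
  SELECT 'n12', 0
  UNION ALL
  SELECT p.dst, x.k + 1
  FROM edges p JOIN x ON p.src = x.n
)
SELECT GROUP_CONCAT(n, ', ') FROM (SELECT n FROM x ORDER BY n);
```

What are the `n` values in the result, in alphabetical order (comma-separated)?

n12, n13, n26, n33, n4

Base: (n12, k=0).
Iteration 1: edges from {n12} -> (n33, k=1).
Iteration 2: edges from {n33} -> (n26, k=2), (n4, k=2).
Iteration 3: edges from {n26,n4} -> (n13, k=3).
Iteration 4: no outgoing edges from {n13}; recursion stops.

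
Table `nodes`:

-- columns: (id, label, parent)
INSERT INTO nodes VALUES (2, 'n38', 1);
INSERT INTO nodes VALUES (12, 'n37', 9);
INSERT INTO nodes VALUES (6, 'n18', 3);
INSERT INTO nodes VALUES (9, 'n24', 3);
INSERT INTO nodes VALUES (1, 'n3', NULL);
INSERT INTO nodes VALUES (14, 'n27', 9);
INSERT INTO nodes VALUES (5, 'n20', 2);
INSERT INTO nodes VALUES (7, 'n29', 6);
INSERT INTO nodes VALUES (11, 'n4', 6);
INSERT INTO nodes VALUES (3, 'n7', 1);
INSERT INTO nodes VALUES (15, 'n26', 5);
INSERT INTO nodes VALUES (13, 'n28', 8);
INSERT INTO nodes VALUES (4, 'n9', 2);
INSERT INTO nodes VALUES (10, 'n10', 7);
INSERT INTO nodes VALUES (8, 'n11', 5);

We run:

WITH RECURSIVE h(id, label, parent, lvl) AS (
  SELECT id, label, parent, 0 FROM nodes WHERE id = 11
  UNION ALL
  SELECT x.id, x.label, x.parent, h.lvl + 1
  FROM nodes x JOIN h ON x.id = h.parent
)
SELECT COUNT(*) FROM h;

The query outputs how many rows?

Base: id=11 (n4), parent=6, lvl 0.
Iteration 1: join on id=6 -> n18 (id 6, parent=3, lvl 1).
Iteration 2: join on id=3 -> n7 (id 3, parent=1, lvl 2).
Iteration 3: join on id=1 -> n3 (id 1, parent=NULL, lvl 3).
Iteration 4: parent is NULL; no match; recursion stops.
Total rows emitted: 4.

4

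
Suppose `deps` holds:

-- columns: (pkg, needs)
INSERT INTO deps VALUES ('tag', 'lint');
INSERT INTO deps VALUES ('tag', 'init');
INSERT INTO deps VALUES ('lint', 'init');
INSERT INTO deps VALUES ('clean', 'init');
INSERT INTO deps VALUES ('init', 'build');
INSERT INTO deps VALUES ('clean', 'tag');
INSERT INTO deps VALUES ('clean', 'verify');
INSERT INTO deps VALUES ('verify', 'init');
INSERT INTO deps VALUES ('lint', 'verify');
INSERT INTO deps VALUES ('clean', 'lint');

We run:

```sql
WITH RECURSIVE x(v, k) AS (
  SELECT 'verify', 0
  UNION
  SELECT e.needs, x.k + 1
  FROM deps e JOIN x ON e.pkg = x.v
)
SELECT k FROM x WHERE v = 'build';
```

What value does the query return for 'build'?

2

Base: (verify, k=0).
Iteration 1: edges from {verify} -> (init, k=1).
Iteration 2: edges from {init} -> (build, k=2).
Iteration 3: no outgoing edges from {build}; recursion stops.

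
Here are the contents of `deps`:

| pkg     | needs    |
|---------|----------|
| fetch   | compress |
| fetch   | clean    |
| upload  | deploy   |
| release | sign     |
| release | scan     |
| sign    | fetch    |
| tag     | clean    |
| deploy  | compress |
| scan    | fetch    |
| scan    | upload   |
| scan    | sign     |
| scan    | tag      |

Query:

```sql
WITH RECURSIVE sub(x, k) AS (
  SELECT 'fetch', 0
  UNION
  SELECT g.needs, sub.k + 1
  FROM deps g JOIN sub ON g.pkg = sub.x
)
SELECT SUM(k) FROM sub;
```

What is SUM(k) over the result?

2

Base: (fetch, k=0).
Iteration 1: edges from {fetch} -> (clean, k=1), (compress, k=1).
Iteration 2: no outgoing edges from {clean,compress}; recursion stops.
SUM(k) = 0 + 1 + 1 = 2.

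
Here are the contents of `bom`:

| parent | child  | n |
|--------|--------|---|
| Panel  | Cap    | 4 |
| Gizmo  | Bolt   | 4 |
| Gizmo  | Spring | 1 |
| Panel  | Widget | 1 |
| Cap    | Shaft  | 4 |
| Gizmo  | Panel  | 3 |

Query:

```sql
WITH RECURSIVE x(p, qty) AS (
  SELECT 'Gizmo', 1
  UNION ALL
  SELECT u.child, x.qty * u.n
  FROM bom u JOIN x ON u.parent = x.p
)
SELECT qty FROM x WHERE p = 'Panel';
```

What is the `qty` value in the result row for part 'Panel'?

3

Base: (Gizmo, qty=1).
Iteration 1: components of {Gizmo} -> Bolt = 1*4 = 4, Panel = 1*3 = 3, Spring = 1*1 = 1.
Iteration 2: components of {Bolt,Panel,Spring} -> Cap = 3*4 = 12, Widget = 3*1 = 3.
Iteration 3: components of {Cap,Widget} -> Shaft = 12*4 = 48.
Iteration 4: no further components; recursion stops.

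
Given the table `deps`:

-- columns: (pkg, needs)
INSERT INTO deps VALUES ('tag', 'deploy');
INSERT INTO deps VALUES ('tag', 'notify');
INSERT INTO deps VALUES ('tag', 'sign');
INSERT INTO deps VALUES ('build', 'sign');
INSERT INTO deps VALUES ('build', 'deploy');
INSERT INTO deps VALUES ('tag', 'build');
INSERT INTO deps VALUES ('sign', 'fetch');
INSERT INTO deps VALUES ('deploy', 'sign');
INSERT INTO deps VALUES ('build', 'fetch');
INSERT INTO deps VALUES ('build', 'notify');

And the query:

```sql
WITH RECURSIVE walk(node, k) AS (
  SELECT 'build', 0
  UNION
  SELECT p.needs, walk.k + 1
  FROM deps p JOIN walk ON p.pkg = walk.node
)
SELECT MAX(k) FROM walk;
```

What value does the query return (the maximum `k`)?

3

Base: (build, k=0).
Iteration 1: edges from {build} -> (deploy, k=1), (fetch, k=1), (notify, k=1), (sign, k=1).
Iteration 2: edges from {deploy,fetch,notify,sign} -> (fetch, k=2), (sign, k=2).
Iteration 3: edges from {fetch,sign} -> (fetch, k=3).
Iteration 4: no outgoing edges from {fetch}; recursion stops.
k values: 0, 1, 1, 1, 1, 2, 2, 3; the maximum is 3.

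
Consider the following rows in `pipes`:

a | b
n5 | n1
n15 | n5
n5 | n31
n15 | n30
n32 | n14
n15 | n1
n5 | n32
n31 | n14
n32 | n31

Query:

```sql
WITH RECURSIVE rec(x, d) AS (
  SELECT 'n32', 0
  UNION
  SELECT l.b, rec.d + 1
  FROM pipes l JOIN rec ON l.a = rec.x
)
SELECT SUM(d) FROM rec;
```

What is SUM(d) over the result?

4

Base: (n32, d=0).
Iteration 1: edges from {n32} -> (n14, d=1), (n31, d=1).
Iteration 2: edges from {n14,n31} -> (n14, d=2).
Iteration 3: no outgoing edges from {n14}; recursion stops.
SUM(d) = 0 + 1 + 1 + 2 = 4.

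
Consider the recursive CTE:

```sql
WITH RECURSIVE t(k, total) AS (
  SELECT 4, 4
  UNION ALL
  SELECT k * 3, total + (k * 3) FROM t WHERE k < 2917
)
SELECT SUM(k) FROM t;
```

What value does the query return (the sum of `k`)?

Base: k=4, total=4.
Iteration 1: 4 < 2917 holds -> k = 4 * 3 = 12, total = 4 + 12 = 16.
Iteration 2: 12 < 2917 holds -> k = 12 * 3 = 36, total = 16 + 36 = 52.
Iteration 3: 36 < 2917 holds -> k = 36 * 3 = 108, total = 52 + 108 = 160.
Iteration 4: 108 < 2917 holds -> k = 108 * 3 = 324, total = 160 + 324 = 484.
Iteration 5: 324 < 2917 holds -> k = 324 * 3 = 972, total = 484 + 972 = 1456.
Iteration 6: 972 < 2917 holds -> k = 972 * 3 = 2916, total = 1456 + 2916 = 4372.
Iteration 7: 2916 < 2917 holds -> k = 2916 * 3 = 8748, total = 4372 + 8748 = 13120.
Iteration 8: 8748 < 2917 fails; recursion stops.
SUM(k) = 4 + 12 + 36 + 108 + 324 + 972 + 2916 + 8748 = 13120.

13120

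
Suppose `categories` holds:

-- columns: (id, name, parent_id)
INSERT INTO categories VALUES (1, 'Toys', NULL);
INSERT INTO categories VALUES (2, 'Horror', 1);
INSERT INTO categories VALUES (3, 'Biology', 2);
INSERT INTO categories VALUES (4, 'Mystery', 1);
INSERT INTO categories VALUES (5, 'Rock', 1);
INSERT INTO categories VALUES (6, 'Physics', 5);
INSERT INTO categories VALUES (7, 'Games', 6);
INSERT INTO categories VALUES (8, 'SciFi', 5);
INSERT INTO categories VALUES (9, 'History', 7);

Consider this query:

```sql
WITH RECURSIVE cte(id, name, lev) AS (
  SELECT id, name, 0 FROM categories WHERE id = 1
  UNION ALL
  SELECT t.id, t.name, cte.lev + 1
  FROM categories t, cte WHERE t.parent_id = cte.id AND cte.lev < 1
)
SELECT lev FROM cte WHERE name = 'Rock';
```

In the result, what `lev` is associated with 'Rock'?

Base: id=1 (Toys) at lev 0.
Iteration 1: rows with parent_id in {1} -> Horror (id 2, lev 1), Mystery (id 4, lev 1), Rock (id 5, lev 1).
Iteration 2: lev < 1 fails for all current rows; recursion stops.

1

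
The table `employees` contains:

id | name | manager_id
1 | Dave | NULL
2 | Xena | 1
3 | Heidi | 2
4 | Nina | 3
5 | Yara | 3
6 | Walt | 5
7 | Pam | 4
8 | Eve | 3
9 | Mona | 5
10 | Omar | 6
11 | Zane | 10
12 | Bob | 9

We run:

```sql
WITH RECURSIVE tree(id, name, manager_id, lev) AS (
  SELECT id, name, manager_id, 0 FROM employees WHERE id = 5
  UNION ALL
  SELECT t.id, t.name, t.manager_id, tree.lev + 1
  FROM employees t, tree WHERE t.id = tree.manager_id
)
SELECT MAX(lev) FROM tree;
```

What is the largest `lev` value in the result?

3

Base: id=5 (Yara), manager_id=3, lev 0.
Iteration 1: join on id=3 -> Heidi (id 3, manager_id=2, lev 1).
Iteration 2: join on id=2 -> Xena (id 2, manager_id=1, lev 2).
Iteration 3: join on id=1 -> Dave (id 1, manager_id=NULL, lev 3).
Iteration 4: manager_id is NULL; no match; recursion stops.
lev values: 0, 1, 2, 3; the maximum is 3.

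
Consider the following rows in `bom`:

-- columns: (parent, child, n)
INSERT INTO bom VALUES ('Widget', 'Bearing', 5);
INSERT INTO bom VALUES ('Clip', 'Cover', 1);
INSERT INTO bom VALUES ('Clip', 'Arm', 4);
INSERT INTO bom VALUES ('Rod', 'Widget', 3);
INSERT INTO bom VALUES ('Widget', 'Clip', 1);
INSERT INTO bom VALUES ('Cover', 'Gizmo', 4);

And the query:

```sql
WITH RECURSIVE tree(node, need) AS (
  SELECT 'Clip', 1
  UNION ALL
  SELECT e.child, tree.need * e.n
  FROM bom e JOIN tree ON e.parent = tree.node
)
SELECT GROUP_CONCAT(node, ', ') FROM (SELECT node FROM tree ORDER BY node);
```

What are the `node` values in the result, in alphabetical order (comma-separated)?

Base: (Clip, need=1).
Iteration 1: components of {Clip} -> Arm = 1*4 = 4, Cover = 1*1 = 1.
Iteration 2: components of {Arm,Cover} -> Gizmo = 1*4 = 4.
Iteration 3: no further components; recursion stops.

Arm, Clip, Cover, Gizmo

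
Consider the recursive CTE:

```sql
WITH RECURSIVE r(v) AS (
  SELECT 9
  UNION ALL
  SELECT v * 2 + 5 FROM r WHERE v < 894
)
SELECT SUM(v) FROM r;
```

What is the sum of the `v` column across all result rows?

3530

Base: v=9.
Iteration 1: 9 < 894 holds -> v = 9 * 2 + 5 = 23.
Iteration 2: 23 < 894 holds -> v = 23 * 2 + 5 = 51.
Iteration 3: 51 < 894 holds -> v = 51 * 2 + 5 = 107.
Iteration 4: 107 < 894 holds -> v = 107 * 2 + 5 = 219.
Iteration 5: 219 < 894 holds -> v = 219 * 2 + 5 = 443.
Iteration 6: 443 < 894 holds -> v = 443 * 2 + 5 = 891.
Iteration 7: 891 < 894 holds -> v = 891 * 2 + 5 = 1787.
Iteration 8: 1787 < 894 fails; recursion stops.
SUM(v) = 9 + 23 + 51 + 107 + 219 + 443 + 891 + 1787 = 3530.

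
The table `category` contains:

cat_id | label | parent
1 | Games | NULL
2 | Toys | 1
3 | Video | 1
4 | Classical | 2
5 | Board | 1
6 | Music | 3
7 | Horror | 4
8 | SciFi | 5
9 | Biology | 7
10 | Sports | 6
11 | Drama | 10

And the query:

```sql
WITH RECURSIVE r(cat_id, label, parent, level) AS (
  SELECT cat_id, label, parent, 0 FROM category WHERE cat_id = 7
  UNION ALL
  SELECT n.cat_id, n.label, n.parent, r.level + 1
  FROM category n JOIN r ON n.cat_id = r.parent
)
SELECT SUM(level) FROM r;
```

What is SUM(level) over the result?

Base: cat_id=7 (Horror), parent=4, level 0.
Iteration 1: join on cat_id=4 -> Classical (id 4, parent=2, level 1).
Iteration 2: join on cat_id=2 -> Toys (id 2, parent=1, level 2).
Iteration 3: join on cat_id=1 -> Games (id 1, parent=NULL, level 3).
Iteration 4: parent is NULL; no match; recursion stops.
SUM(level) = 0 + 1 + 2 + 3 = 6.

6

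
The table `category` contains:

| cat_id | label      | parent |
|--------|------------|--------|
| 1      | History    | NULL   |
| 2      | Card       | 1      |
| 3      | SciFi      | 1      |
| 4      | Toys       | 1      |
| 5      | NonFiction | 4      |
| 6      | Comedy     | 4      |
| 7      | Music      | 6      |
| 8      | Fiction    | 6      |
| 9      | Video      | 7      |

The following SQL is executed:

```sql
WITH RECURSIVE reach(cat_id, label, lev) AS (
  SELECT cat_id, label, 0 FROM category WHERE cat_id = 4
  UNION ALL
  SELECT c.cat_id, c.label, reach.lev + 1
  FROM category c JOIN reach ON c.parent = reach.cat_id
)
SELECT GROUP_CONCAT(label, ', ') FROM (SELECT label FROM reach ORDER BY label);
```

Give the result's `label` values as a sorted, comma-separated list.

Comedy, Fiction, Music, NonFiction, Toys, Video

Base: cat_id=4 (Toys) at lev 0.
Iteration 1: rows with parent in {4} -> NonFiction (id 5, lev 1), Comedy (id 6, lev 1).
Iteration 2: rows with parent in {5,6} -> Music (id 7, lev 2), Fiction (id 8, lev 2).
Iteration 3: rows with parent in {7,8} -> Video (id 9, lev 3).
Iteration 4: no rows with parent in {9}; recursion stops.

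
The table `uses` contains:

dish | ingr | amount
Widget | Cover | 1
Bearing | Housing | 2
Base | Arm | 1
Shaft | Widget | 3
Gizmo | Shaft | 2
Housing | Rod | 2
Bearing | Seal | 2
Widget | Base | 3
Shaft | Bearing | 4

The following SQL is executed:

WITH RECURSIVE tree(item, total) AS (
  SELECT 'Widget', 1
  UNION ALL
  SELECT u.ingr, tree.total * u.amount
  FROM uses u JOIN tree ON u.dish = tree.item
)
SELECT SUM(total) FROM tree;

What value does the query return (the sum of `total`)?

Base: (Widget, total=1).
Iteration 1: components of {Widget} -> Base = 1*3 = 3, Cover = 1*1 = 1.
Iteration 2: components of {Base,Cover} -> Arm = 3*1 = 3.
Iteration 3: no further components; recursion stops.
SUM(total) = 1 + 3 + 1 + 3 = 8.

8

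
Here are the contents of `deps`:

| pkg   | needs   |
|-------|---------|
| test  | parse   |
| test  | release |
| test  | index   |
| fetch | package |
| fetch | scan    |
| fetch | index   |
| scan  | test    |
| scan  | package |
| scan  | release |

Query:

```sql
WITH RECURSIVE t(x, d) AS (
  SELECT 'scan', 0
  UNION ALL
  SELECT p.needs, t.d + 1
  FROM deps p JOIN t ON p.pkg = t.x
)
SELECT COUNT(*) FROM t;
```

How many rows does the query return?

7

Base: (scan, d=0).
Iteration 1: edges from {scan} -> (package, d=1), (release, d=1), (test, d=1).
Iteration 2: edges from {package,release,test} -> (index, d=2), (parse, d=2), (release, d=2).
Iteration 3: no outgoing edges from {index,parse,release}; recursion stops.
Total rows emitted: 7.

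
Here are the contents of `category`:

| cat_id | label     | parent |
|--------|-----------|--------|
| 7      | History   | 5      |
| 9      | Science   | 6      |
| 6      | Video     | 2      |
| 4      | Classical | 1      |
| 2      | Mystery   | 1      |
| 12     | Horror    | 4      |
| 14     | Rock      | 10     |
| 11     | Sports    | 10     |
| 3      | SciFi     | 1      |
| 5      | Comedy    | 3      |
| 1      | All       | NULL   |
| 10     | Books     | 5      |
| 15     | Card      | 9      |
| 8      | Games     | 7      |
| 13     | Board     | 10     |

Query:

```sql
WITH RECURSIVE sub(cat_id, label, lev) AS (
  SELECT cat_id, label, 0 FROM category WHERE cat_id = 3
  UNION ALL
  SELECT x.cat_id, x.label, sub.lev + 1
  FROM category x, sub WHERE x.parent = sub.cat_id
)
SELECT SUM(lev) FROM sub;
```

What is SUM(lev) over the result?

17

Base: cat_id=3 (SciFi) at lev 0.
Iteration 1: rows with parent in {3} -> Comedy (id 5, lev 1).
Iteration 2: rows with parent in {5} -> History (id 7, lev 2), Books (id 10, lev 2).
Iteration 3: rows with parent in {7,10} -> Games (id 8, lev 3), Sports (id 11, lev 3), Board (id 13, lev 3), Rock (id 14, lev 3).
Iteration 4: no rows with parent in {8,11,13,14}; recursion stops.
SUM(lev) = 0 + 1 + 2 + 2 + 3 + 3 + 3 + 3 = 17.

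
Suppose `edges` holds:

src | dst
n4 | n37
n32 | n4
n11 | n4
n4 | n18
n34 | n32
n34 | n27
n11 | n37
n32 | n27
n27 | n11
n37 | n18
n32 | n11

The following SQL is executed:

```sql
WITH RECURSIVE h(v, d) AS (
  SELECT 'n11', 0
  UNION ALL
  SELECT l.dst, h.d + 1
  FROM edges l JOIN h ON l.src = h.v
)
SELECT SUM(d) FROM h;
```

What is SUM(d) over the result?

11

Base: (n11, d=0).
Iteration 1: edges from {n11} -> (n37, d=1), (n4, d=1).
Iteration 2: edges from {n37,n4} -> (n18, d=2) x2, (n37, d=2). [UNION ALL keeps all 3 new rows, including repeats]
Iteration 3: edges from {n18,n37} -> (n18, d=3).
Iteration 4: no outgoing edges from {n18}; recursion stops.
SUM(d) = 0 + 1 + 1 + 2 + 2 + 2 + 3 = 11.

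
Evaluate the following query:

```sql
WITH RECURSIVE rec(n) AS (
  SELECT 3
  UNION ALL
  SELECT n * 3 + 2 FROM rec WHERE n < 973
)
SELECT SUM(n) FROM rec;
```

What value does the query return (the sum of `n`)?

4365

Base: n=3.
Iteration 1: 3 < 973 holds -> n = 3 * 3 + 2 = 11.
Iteration 2: 11 < 973 holds -> n = 11 * 3 + 2 = 35.
Iteration 3: 35 < 973 holds -> n = 35 * 3 + 2 = 107.
Iteration 4: 107 < 973 holds -> n = 107 * 3 + 2 = 323.
Iteration 5: 323 < 973 holds -> n = 323 * 3 + 2 = 971.
Iteration 6: 971 < 973 holds -> n = 971 * 3 + 2 = 2915.
Iteration 7: 2915 < 973 fails; recursion stops.
SUM(n) = 3 + 11 + 35 + 107 + 323 + 971 + 2915 = 4365.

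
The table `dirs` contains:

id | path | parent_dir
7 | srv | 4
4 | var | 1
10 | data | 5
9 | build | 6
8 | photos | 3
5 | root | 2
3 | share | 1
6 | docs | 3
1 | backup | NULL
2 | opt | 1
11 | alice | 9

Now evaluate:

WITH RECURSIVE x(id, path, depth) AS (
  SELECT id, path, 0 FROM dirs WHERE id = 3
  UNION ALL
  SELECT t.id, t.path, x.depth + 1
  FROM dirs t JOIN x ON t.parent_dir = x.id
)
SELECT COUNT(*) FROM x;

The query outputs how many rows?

5

Base: id=3 (share) at depth 0.
Iteration 1: rows with parent_dir in {3} -> docs (id 6, depth 1), photos (id 8, depth 1).
Iteration 2: rows with parent_dir in {6,8} -> build (id 9, depth 2).
Iteration 3: rows with parent_dir in {9} -> alice (id 11, depth 3).
Iteration 4: no rows with parent_dir in {11}; recursion stops.
Total rows emitted: 5.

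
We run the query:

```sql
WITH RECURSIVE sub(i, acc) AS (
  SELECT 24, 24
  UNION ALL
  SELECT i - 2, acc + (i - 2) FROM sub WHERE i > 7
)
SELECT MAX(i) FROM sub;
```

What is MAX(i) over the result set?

Base: i=24, acc=24.
Iteration 1: 24 > 7 holds -> i = 24 - 2 = 22, acc = 24 + 22 = 46.
Iteration 2: 22 > 7 holds -> i = 22 - 2 = 20, acc = 46 + 20 = 66.
Iteration 3: 20 > 7 holds -> i = 20 - 2 = 18, acc = 66 + 18 = 84.
Iteration 4: 18 > 7 holds -> i = 18 - 2 = 16, acc = 84 + 16 = 100.
Iteration 5: 16 > 7 holds -> i = 16 - 2 = 14, acc = 100 + 14 = 114.
Iteration 6: 14 > 7 holds -> i = 14 - 2 = 12, acc = 114 + 12 = 126.
Iteration 7: 12 > 7 holds -> i = 12 - 2 = 10, acc = 126 + 10 = 136.
Iteration 8: 10 > 7 holds -> i = 10 - 2 = 8, acc = 136 + 8 = 144.
Iteration 9: 8 > 7 holds -> i = 8 - 2 = 6, acc = 144 + 6 = 150.
Iteration 10: 6 > 7 fails; recursion stops.
i values: 24, 22, 20, 18, 16, 14, 12, 10, 8, 6; the maximum is 24.

24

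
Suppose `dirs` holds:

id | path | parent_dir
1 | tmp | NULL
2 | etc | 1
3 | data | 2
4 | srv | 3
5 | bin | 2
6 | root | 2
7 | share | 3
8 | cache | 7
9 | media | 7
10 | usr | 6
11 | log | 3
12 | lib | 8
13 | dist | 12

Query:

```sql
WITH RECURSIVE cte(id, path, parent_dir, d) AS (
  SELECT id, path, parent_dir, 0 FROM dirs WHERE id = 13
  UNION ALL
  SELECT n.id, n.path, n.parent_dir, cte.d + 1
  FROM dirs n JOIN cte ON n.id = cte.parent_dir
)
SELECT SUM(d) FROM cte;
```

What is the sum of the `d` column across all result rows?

Base: id=13 (dist), parent_dir=12, d 0.
Iteration 1: join on id=12 -> lib (id 12, parent_dir=8, d 1).
Iteration 2: join on id=8 -> cache (id 8, parent_dir=7, d 2).
Iteration 3: join on id=7 -> share (id 7, parent_dir=3, d 3).
Iteration 4: join on id=3 -> data (id 3, parent_dir=2, d 4).
Iteration 5: join on id=2 -> etc (id 2, parent_dir=1, d 5).
Iteration 6: join on id=1 -> tmp (id 1, parent_dir=NULL, d 6).
Iteration 7: parent_dir is NULL; no match; recursion stops.
SUM(d) = 0 + 1 + 2 + 3 + 4 + 5 + 6 = 21.

21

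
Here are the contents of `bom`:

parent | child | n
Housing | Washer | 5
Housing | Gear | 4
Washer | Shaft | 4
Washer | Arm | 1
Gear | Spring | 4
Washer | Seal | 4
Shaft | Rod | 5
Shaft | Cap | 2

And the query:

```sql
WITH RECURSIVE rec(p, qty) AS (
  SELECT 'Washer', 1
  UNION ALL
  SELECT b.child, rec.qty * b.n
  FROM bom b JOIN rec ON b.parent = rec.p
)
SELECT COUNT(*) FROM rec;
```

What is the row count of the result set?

Base: (Washer, qty=1).
Iteration 1: components of {Washer} -> Arm = 1*1 = 1, Seal = 1*4 = 4, Shaft = 1*4 = 4.
Iteration 2: components of {Arm,Seal,Shaft} -> Cap = 4*2 = 8, Rod = 4*5 = 20.
Iteration 3: no further components; recursion stops.
Total rows emitted: 6.

6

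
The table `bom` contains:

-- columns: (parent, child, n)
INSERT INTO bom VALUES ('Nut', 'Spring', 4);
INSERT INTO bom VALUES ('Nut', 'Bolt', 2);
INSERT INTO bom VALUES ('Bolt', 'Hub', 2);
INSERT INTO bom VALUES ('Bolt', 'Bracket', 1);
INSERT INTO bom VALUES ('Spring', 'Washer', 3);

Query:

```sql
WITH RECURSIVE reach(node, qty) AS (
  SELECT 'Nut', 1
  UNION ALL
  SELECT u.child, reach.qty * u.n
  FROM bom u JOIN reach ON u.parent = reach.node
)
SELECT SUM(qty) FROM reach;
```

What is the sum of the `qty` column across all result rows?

25

Base: (Nut, qty=1).
Iteration 1: components of {Nut} -> Bolt = 1*2 = 2, Spring = 1*4 = 4.
Iteration 2: components of {Bolt,Spring} -> Bracket = 2*1 = 2, Hub = 2*2 = 4, Washer = 4*3 = 12.
Iteration 3: no further components; recursion stops.
SUM(qty) = 1 + 4 + 2 + 12 + 4 + 2 = 25.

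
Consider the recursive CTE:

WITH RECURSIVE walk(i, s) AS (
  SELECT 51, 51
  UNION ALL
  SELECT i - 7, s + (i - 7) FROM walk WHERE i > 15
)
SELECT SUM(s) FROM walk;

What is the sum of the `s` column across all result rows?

1036

Base: i=51, s=51.
Iteration 1: 51 > 15 holds -> i = 51 - 7 = 44, s = 51 + 44 = 95.
Iteration 2: 44 > 15 holds -> i = 44 - 7 = 37, s = 95 + 37 = 132.
Iteration 3: 37 > 15 holds -> i = 37 - 7 = 30, s = 132 + 30 = 162.
Iteration 4: 30 > 15 holds -> i = 30 - 7 = 23, s = 162 + 23 = 185.
Iteration 5: 23 > 15 holds -> i = 23 - 7 = 16, s = 185 + 16 = 201.
Iteration 6: 16 > 15 holds -> i = 16 - 7 = 9, s = 201 + 9 = 210.
Iteration 7: 9 > 15 fails; recursion stops.
SUM(s) = 51 + 95 + 132 + 162 + 185 + 201 + 210 = 1036.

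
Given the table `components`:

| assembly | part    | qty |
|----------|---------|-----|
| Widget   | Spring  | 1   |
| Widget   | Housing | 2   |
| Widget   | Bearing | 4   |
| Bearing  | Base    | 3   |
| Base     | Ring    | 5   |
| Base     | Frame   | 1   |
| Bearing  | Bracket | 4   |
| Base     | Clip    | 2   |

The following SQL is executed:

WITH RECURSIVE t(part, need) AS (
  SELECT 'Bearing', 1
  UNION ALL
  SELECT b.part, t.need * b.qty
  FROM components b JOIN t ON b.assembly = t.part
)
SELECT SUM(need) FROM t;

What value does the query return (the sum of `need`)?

32

Base: (Bearing, need=1).
Iteration 1: components of {Bearing} -> Base = 1*3 = 3, Bracket = 1*4 = 4.
Iteration 2: components of {Base,Bracket} -> Clip = 3*2 = 6, Frame = 3*1 = 3, Ring = 3*5 = 15.
Iteration 3: no further components; recursion stops.
SUM(need) = 1 + 3 + 4 + 15 + 3 + 6 = 32.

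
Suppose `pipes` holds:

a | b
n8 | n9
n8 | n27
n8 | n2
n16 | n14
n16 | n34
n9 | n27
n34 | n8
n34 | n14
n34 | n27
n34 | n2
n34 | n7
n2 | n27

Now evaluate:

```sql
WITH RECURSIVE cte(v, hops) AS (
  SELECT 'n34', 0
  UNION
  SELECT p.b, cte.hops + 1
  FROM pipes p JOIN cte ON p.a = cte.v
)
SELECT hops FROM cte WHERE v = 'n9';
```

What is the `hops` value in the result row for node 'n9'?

Base: (n34, hops=0).
Iteration 1: edges from {n34} -> (n14, hops=1), (n2, hops=1), (n27, hops=1), (n7, hops=1), (n8, hops=1).
Iteration 2: edges from {n14,n2,n27,n7,n8} -> (n2, hops=2), (n27, hops=2), (n9, hops=2). [UNION drops 1 duplicate row(s)]
Iteration 3: edges from {n2,n27,n9} -> (n27, hops=3). [UNION drops 1 duplicate row(s)]
Iteration 4: no outgoing edges from {n27}; recursion stops.

2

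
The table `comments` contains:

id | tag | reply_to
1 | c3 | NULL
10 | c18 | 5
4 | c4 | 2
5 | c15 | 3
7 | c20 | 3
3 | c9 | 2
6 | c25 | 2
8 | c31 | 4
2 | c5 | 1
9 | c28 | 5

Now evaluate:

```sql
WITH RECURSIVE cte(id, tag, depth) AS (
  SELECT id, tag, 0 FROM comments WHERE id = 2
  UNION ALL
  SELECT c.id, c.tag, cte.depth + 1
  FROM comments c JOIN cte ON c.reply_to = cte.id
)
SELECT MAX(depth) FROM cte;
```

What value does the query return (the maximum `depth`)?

3

Base: id=2 (c5) at depth 0.
Iteration 1: rows with reply_to in {2} -> c9 (id 3, depth 1), c4 (id 4, depth 1), c25 (id 6, depth 1).
Iteration 2: rows with reply_to in {3,4,6} -> c15 (id 5, depth 2), c20 (id 7, depth 2), c31 (id 8, depth 2).
Iteration 3: rows with reply_to in {5,7,8} -> c28 (id 9, depth 3), c18 (id 10, depth 3).
Iteration 4: no rows with reply_to in {9,10}; recursion stops.
depth values: 0, 1, 1, 1, 2, 2, 2, 3, 3; the maximum is 3.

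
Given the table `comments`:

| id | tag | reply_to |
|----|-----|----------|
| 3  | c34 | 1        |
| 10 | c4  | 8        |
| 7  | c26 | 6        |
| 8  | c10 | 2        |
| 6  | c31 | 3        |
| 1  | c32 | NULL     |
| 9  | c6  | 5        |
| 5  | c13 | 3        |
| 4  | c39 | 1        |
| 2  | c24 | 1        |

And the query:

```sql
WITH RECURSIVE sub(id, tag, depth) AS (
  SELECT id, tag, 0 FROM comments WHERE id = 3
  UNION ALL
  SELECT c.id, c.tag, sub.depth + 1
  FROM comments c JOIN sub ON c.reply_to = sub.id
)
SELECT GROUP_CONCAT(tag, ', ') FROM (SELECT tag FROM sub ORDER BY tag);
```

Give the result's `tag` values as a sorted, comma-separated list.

Base: id=3 (c34) at depth 0.
Iteration 1: rows with reply_to in {3} -> c13 (id 5, depth 1), c31 (id 6, depth 1).
Iteration 2: rows with reply_to in {5,6} -> c26 (id 7, depth 2), c6 (id 9, depth 2).
Iteration 3: no rows with reply_to in {7,9}; recursion stops.

c13, c26, c31, c34, c6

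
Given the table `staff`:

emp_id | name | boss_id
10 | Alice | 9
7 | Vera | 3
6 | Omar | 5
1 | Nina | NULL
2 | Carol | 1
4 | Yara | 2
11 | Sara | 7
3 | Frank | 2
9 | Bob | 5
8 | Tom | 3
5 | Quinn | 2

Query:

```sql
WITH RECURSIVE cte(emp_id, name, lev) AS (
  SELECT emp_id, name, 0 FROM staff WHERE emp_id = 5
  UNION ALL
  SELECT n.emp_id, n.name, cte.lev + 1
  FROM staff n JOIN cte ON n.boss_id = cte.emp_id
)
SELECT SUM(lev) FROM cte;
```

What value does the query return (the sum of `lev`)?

4

Base: emp_id=5 (Quinn) at lev 0.
Iteration 1: rows with boss_id in {5} -> Omar (id 6, lev 1), Bob (id 9, lev 1).
Iteration 2: rows with boss_id in {6,9} -> Alice (id 10, lev 2).
Iteration 3: no rows with boss_id in {10}; recursion stops.
SUM(lev) = 0 + 1 + 1 + 2 = 4.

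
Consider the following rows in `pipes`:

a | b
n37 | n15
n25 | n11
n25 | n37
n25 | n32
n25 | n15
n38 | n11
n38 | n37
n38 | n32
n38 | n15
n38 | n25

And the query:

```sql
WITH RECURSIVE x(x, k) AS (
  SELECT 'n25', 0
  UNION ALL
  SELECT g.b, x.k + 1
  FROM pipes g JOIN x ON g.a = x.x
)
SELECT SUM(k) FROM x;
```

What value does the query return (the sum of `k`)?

6

Base: (n25, k=0).
Iteration 1: edges from {n25} -> (n11, k=1), (n15, k=1), (n32, k=1), (n37, k=1).
Iteration 2: edges from {n11,n15,n32,n37} -> (n15, k=2).
Iteration 3: no outgoing edges from {n15}; recursion stops.
SUM(k) = 0 + 1 + 1 + 1 + 1 + 2 = 6.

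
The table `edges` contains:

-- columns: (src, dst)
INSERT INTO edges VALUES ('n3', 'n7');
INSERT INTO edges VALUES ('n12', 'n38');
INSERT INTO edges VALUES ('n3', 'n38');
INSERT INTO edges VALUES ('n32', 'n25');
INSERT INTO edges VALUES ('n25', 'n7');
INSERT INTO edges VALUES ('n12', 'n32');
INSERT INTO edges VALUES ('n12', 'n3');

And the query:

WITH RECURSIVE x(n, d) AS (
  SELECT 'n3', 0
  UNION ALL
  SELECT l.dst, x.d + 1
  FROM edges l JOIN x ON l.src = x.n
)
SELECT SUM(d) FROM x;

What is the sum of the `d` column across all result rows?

Base: (n3, d=0).
Iteration 1: edges from {n3} -> (n38, d=1), (n7, d=1).
Iteration 2: no outgoing edges from {n38,n7}; recursion stops.
SUM(d) = 0 + 1 + 1 = 2.

2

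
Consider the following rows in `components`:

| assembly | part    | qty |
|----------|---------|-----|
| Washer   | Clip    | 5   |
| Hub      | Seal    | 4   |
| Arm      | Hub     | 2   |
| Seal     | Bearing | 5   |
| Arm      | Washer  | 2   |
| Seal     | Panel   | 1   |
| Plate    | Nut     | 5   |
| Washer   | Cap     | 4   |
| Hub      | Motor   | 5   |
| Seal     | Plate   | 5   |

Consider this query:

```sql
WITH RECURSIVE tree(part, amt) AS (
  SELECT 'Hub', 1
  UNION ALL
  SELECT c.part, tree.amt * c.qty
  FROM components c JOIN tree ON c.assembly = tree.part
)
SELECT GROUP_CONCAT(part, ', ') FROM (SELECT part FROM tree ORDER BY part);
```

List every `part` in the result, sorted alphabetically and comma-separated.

Base: (Hub, amt=1).
Iteration 1: components of {Hub} -> Motor = 1*5 = 5, Seal = 1*4 = 4.
Iteration 2: components of {Motor,Seal} -> Bearing = 4*5 = 20, Panel = 4*1 = 4, Plate = 4*5 = 20.
Iteration 3: components of {Bearing,Panel,Plate} -> Nut = 20*5 = 100.
Iteration 4: no further components; recursion stops.

Bearing, Hub, Motor, Nut, Panel, Plate, Seal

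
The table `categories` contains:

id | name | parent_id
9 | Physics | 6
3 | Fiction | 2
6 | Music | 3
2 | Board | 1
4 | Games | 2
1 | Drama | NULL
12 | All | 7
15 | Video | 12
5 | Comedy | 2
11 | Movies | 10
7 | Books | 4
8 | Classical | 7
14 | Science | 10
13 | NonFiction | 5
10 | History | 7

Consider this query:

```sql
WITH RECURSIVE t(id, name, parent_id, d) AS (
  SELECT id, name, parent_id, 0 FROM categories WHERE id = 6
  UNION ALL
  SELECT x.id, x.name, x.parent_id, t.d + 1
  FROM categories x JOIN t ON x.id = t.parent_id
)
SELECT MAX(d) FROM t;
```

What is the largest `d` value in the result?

Base: id=6 (Music), parent_id=3, d 0.
Iteration 1: join on id=3 -> Fiction (id 3, parent_id=2, d 1).
Iteration 2: join on id=2 -> Board (id 2, parent_id=1, d 2).
Iteration 3: join on id=1 -> Drama (id 1, parent_id=NULL, d 3).
Iteration 4: parent_id is NULL; no match; recursion stops.
d values: 0, 1, 2, 3; the maximum is 3.

3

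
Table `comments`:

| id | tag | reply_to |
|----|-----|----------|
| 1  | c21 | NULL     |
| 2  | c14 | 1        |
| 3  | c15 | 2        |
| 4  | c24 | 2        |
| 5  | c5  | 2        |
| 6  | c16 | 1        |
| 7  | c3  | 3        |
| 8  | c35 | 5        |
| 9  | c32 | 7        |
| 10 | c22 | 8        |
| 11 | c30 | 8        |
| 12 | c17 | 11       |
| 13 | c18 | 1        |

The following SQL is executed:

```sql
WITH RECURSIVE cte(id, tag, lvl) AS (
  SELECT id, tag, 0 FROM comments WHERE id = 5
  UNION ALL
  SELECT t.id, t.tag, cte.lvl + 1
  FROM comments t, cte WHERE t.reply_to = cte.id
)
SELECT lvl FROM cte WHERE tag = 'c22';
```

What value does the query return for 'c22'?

Base: id=5 (c5) at lvl 0.
Iteration 1: rows with reply_to in {5} -> c35 (id 8, lvl 1).
Iteration 2: rows with reply_to in {8} -> c22 (id 10, lvl 2), c30 (id 11, lvl 2).
Iteration 3: rows with reply_to in {10,11} -> c17 (id 12, lvl 3).
Iteration 4: no rows with reply_to in {12}; recursion stops.

2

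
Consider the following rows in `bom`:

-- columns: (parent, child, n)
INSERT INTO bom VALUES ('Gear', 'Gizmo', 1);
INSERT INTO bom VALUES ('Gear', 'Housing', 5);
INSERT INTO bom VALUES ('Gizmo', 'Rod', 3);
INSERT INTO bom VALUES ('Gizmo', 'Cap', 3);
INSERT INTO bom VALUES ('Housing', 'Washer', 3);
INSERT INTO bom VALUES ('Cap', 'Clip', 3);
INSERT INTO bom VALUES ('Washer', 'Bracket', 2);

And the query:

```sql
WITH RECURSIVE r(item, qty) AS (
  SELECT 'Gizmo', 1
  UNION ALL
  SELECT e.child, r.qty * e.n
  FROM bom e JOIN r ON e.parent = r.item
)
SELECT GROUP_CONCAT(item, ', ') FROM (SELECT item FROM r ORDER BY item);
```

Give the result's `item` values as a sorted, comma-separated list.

Base: (Gizmo, qty=1).
Iteration 1: components of {Gizmo} -> Cap = 1*3 = 3, Rod = 1*3 = 3.
Iteration 2: components of {Cap,Rod} -> Clip = 3*3 = 9.
Iteration 3: no further components; recursion stops.

Cap, Clip, Gizmo, Rod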